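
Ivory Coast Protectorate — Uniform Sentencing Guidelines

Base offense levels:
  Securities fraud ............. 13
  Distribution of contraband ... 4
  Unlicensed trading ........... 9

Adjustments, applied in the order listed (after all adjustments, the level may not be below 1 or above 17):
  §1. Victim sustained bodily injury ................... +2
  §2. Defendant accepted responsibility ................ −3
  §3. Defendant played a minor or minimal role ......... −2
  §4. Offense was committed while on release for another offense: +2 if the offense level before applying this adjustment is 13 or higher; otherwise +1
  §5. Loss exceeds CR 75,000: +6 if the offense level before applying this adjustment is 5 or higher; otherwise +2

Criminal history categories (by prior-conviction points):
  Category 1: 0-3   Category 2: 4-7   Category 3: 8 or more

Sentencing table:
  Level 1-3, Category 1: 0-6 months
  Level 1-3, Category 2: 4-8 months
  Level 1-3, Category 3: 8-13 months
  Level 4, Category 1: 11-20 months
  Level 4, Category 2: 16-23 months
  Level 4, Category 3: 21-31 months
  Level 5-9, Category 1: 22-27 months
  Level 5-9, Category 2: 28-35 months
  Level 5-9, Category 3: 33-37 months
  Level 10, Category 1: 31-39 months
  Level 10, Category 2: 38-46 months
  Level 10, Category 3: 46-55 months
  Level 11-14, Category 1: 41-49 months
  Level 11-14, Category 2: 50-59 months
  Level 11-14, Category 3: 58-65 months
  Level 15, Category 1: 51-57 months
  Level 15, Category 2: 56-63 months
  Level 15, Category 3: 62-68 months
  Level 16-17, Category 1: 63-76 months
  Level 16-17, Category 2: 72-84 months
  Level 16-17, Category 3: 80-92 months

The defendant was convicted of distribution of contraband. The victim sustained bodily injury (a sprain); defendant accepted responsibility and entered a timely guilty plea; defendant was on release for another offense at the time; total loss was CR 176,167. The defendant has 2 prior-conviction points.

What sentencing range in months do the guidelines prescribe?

22-27 months

Base offense level for distribution of contraband: 4.
§1 applies: 4 + 2 = 6.
§2 applies: 6 − 3 = 3.
§3 does not apply.
§4 applies (level before this adjustment is 3 < 13, so +1): 3 + 1 = 4.
§5 applies (level before this adjustment is 4 < 5, so +2): 4 + 2 = 6.
Final offense level: 6.
Criminal history: 2 prior points → Category 1 (0-3).
Level 6 falls in the 5-9 band.
Grid: Level 5-9 × Category 1 = 22-27 months.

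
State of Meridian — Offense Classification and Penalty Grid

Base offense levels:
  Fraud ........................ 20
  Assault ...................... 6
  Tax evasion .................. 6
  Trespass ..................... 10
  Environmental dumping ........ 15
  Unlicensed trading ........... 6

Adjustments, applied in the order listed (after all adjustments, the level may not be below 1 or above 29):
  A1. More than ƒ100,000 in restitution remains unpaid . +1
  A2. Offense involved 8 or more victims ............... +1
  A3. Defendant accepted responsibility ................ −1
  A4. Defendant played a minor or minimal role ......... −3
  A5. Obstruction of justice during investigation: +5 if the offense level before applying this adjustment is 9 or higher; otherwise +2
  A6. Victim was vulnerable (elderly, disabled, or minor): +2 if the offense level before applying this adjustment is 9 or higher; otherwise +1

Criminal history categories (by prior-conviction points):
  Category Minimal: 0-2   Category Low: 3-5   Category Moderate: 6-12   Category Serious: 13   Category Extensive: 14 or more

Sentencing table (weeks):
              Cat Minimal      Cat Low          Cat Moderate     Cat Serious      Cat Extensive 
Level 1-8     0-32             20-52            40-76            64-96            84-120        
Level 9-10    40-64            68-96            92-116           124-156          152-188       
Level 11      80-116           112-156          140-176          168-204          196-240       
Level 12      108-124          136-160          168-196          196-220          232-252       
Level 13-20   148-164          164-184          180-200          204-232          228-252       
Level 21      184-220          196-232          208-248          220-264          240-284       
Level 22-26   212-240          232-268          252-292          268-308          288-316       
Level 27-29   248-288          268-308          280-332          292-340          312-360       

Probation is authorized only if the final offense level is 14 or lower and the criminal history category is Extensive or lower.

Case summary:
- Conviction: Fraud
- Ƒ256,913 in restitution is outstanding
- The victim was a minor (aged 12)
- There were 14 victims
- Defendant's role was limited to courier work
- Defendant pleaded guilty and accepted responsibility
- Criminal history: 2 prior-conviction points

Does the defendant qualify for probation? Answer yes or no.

Base offense level for fraud: 20.
A1 applies: 20 + 1 = 21.
A2 applies: 21 + 1 = 22.
A3 applies: 22 − 1 = 21.
A4 applies: 21 − 3 = 18.
A6 applies (level before this adjustment is 18 ≥ 9, so +2): 18 + 2 = 20.
Final offense level: 20.
Criminal history: 2 prior points → Category Minimal (0-2).
Level 20 falls in the 13-20 band.
Grid: Level 13-20 × Category Minimal = 148-164 weeks.
Probation check: level 20 > 14 and category Minimal ≤ Extensive → not eligible.

No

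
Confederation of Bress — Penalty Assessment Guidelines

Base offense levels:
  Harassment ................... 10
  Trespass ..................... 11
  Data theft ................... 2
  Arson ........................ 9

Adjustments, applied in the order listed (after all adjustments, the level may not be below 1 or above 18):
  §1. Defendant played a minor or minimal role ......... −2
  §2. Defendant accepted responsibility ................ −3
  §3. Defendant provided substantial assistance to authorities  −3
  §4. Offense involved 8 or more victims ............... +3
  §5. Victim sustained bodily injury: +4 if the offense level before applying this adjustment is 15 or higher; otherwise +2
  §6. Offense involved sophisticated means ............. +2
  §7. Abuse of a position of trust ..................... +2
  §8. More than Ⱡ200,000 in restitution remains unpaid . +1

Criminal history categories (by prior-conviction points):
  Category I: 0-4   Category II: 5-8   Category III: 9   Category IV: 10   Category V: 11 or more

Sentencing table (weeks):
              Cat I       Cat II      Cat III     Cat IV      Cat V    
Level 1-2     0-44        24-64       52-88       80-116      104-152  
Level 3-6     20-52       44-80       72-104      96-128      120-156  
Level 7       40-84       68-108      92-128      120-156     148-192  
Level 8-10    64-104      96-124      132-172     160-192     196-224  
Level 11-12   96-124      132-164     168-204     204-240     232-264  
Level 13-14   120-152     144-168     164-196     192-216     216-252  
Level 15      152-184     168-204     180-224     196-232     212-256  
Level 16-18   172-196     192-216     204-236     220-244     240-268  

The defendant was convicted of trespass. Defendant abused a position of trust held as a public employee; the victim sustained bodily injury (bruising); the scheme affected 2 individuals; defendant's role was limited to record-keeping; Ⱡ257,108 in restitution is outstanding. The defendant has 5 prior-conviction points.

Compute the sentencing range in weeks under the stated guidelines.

144-168 weeks

Base offense level for trespass: 11.
§1 applies: 11 − 2 = 9.
§4 does not apply.
§5 applies (level before this adjustment is 9 < 15, so +2): 9 + 2 = 11.
§7 applies: 11 + 2 = 13.
§8 applies: 13 + 1 = 14.
Final offense level: 14.
Criminal history: 5 prior points → Category II (5-8).
Level 14 falls in the 13-14 band.
Grid: Level 13-14 × Category II = 144-168 weeks.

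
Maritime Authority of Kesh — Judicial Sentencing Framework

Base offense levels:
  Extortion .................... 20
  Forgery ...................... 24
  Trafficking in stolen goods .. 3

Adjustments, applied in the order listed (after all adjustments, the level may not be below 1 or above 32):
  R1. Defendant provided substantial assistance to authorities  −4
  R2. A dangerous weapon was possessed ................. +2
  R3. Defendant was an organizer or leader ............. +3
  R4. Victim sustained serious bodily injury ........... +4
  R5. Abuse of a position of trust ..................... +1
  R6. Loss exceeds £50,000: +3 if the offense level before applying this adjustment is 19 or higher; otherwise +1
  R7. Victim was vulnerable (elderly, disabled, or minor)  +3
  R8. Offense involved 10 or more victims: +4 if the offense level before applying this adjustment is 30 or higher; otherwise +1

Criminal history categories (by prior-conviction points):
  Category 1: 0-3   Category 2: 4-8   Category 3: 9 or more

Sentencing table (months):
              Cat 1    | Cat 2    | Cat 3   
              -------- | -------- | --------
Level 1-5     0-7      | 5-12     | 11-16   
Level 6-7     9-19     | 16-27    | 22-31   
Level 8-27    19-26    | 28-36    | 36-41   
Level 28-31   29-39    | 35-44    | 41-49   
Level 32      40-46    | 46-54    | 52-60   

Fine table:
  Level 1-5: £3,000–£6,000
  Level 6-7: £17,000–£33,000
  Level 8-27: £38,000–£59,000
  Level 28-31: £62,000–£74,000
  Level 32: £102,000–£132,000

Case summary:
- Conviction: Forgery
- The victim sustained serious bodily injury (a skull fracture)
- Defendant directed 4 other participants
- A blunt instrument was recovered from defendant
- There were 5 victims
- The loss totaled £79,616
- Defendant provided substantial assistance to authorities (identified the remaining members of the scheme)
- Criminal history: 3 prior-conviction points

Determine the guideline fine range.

Base offense level for forgery: 24.
R1 applies: 24 − 4 = 20.
R2 applies: 20 + 2 = 22.
R3 applies: 22 + 3 = 25.
R4 applies: 25 + 4 = 29.
R5 does not apply.
R6 applies (level before this adjustment is 29 ≥ 19, so +3): 29 + 3 = 32.
R8 does not apply.
Final offense level: 32.
Level 32 falls in the 32 band.
Fine table: Level 32 → £102,000–£132,000.

£102,000–£132,000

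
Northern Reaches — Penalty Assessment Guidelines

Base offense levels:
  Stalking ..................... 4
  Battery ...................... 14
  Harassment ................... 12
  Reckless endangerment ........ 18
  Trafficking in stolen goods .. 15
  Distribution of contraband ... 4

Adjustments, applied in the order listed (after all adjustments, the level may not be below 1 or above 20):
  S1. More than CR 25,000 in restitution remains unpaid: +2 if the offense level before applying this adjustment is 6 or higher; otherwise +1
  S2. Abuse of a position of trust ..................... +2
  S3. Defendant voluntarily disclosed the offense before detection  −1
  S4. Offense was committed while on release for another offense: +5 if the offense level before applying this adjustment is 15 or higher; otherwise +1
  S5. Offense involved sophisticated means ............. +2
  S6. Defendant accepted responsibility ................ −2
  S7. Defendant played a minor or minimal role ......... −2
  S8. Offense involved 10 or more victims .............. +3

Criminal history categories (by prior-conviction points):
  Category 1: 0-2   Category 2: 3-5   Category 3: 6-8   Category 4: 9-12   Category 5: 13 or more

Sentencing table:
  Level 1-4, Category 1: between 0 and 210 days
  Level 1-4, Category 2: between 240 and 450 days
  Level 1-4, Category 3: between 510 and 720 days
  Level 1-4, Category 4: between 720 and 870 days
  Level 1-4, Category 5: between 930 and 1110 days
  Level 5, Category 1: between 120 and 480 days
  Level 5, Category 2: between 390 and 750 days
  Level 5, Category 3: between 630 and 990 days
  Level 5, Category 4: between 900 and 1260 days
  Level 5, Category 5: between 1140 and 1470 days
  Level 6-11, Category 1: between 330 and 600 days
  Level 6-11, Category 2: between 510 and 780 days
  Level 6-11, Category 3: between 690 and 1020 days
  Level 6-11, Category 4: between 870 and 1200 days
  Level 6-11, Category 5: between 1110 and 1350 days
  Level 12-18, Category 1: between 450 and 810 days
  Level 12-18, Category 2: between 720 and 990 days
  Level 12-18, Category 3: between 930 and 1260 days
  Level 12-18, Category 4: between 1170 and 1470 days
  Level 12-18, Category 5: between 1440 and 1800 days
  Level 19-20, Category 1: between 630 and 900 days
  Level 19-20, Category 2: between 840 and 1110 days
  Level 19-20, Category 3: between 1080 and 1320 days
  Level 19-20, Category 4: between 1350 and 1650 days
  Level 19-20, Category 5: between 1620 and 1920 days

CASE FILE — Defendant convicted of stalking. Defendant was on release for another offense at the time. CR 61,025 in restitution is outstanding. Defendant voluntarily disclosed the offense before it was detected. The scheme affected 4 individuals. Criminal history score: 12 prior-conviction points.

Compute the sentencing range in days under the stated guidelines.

900-1260 days

Base offense level for stalking: 4.
S1 applies (level before this adjustment is 4 < 6, so +1): 4 + 1 = 5.
S3 applies: 5 − 1 = 4.
S4 applies (level before this adjustment is 4 < 15, so +1): 4 + 1 = 5.
S6 does not apply.
Final offense level: 5.
Criminal history: 12 prior points → Category 4 (9-12).
Level 5 falls in the 5 band.
Grid: Level 5 × Category 4 = 900-1260 days.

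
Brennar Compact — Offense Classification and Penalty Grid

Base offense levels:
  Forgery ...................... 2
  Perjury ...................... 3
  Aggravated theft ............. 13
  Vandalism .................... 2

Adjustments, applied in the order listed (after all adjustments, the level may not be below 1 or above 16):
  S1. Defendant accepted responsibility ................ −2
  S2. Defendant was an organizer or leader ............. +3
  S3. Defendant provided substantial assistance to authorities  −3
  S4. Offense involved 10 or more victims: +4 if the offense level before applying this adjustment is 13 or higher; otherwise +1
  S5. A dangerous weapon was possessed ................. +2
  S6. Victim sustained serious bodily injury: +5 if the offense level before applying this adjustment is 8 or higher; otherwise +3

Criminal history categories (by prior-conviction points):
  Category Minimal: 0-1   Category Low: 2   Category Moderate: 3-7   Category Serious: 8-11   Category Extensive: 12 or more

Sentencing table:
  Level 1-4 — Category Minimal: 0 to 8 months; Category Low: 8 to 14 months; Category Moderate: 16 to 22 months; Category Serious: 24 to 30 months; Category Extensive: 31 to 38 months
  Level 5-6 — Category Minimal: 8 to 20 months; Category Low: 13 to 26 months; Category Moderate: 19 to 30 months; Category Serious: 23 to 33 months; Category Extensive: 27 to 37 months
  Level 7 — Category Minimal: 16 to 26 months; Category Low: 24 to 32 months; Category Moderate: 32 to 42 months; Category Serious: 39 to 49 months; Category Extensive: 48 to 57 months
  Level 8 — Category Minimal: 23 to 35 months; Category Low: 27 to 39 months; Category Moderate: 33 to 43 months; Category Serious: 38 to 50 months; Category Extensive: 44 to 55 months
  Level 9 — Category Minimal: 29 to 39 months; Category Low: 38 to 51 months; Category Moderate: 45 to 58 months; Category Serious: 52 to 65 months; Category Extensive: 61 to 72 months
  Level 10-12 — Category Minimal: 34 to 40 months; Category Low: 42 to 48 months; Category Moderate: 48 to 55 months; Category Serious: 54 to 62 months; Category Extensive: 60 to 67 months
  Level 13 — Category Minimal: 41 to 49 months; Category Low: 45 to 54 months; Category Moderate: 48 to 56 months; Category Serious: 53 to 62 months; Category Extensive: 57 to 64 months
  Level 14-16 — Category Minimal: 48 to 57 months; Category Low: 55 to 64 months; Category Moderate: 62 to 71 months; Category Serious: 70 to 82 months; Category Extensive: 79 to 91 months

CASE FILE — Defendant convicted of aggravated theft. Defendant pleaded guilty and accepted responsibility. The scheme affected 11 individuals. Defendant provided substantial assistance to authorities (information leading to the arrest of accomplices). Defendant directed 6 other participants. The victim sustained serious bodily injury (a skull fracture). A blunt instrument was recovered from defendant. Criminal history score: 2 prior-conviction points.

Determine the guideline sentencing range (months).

55-64 months

Base offense level for aggravated theft: 13.
S1 applies: 13 − 2 = 11.
S2 applies: 11 + 3 = 14.
S3 applies: 14 − 3 = 11.
S4 applies (level before this adjustment is 11 < 13, so +1): 11 + 1 = 12.
S5 applies: 12 + 2 = 14.
S6 applies (level before this adjustment is 14 ≥ 8, so +5): 14 + 5 = 19.
Level 19 exceeds the maximum of 16; capped at 16.
Final offense level: 16.
Criminal history: 2 prior points → Category Low (2).
Level 16 falls in the 14-16 band.
Grid: Level 14-16 × Category Low = 55-64 months.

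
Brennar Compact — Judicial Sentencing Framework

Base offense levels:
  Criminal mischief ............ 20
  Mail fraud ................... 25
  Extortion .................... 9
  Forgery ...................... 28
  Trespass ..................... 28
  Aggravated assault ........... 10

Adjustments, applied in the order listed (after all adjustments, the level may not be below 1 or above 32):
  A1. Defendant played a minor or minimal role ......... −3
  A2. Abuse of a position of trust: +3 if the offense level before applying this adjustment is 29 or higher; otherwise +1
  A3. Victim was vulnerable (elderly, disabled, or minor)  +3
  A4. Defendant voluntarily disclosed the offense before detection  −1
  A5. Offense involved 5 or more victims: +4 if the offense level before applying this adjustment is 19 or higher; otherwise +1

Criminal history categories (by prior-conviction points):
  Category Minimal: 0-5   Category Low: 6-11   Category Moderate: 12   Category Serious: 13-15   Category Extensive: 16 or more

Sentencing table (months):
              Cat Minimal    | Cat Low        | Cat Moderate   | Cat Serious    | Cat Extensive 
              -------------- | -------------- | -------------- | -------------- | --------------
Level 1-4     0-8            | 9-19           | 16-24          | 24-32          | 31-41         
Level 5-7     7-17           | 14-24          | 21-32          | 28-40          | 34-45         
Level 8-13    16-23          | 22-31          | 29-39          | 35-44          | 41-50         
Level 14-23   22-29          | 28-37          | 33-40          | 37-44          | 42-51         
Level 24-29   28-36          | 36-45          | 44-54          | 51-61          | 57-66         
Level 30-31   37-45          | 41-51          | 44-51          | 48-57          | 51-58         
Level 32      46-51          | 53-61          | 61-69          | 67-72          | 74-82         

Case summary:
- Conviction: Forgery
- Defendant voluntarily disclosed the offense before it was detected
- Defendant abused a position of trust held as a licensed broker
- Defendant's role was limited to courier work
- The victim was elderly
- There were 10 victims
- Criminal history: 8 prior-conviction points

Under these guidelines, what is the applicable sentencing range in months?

Base offense level for forgery: 28.
A1 applies: 28 − 3 = 25.
A2 applies (level before this adjustment is 25 < 29, so +1): 25 + 1 = 26.
A3 applies: 26 + 3 = 29.
A4 applies: 29 − 1 = 28.
A5 applies (level before this adjustment is 28 ≥ 19, so +4): 28 + 4 = 32.
Final offense level: 32.
Criminal history: 8 prior points → Category Low (6-11).
Level 32 falls in the 32 band.
Grid: Level 32 × Category Low = 53-61 months.

53-61 months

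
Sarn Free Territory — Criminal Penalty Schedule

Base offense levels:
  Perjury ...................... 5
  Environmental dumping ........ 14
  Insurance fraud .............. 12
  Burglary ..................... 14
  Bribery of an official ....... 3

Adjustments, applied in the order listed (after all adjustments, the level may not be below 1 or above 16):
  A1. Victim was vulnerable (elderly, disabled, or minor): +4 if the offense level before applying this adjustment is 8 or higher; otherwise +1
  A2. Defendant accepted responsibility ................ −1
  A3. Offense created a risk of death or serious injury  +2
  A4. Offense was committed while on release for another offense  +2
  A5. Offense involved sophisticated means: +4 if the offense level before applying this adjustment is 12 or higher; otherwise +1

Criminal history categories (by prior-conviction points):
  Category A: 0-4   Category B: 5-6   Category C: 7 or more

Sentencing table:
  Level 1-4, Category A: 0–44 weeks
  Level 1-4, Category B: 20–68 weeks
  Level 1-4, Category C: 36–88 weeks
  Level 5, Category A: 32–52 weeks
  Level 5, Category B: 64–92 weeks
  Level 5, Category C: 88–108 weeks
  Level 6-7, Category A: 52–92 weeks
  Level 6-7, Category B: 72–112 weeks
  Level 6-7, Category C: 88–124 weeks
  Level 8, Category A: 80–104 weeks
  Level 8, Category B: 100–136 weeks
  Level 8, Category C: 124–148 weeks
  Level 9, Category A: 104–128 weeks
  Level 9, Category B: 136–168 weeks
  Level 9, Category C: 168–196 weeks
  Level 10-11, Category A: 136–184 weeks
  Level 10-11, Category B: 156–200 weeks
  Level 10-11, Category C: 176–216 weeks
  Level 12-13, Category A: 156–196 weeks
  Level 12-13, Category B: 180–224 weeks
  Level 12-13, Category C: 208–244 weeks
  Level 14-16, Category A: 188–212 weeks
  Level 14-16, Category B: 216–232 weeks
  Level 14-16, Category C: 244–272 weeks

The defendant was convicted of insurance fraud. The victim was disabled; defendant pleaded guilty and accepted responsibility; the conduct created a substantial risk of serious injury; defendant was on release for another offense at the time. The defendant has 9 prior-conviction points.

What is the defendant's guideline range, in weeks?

Base offense level for insurance fraud: 12.
A1 applies (level before this adjustment is 12 ≥ 8, so +4): 12 + 4 = 16.
A2 applies: 16 − 1 = 15.
A3 applies: 15 + 2 = 17.
A4 applies: 17 + 2 = 19.
A5 does not apply.
Level 19 exceeds the maximum of 16; capped at 16.
Final offense level: 16.
Criminal history: 9 prior points → Category C (7+).
Level 16 falls in the 14-16 band.
Grid: Level 14-16 × Category C = 244-272 weeks.

244-272 weeks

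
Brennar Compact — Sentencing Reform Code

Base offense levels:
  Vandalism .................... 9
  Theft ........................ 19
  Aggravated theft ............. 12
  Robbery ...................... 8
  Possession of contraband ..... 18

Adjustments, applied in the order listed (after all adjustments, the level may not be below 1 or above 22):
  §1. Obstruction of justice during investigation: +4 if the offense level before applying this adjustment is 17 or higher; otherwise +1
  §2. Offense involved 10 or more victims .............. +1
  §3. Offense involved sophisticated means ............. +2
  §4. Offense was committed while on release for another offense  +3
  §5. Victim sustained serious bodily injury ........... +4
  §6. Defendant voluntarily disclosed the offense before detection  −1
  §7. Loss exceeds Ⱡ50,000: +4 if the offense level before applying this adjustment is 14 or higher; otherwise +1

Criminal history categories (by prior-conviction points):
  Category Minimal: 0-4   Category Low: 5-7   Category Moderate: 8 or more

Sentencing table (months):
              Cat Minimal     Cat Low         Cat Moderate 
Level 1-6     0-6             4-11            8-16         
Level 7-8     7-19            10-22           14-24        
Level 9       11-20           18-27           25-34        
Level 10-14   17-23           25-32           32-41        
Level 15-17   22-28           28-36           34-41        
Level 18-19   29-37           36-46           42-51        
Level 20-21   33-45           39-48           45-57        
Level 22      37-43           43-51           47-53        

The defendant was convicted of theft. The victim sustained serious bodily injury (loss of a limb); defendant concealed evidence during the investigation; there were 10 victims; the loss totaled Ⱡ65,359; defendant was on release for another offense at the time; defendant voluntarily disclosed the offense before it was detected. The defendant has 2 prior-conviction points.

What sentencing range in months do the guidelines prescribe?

Base offense level for theft: 19.
§1 applies (level before this adjustment is 19 ≥ 17, so +4): 19 + 4 = 23.
§2 applies: 23 + 1 = 24.
§3 does not apply.
§4 applies: 24 + 3 = 27.
§5 applies: 27 + 4 = 31.
§6 applies: 31 − 1 = 30.
§7 applies (level before this adjustment is 30 ≥ 14, so +4): 30 + 4 = 34.
Level 34 exceeds the maximum of 22; capped at 22.
Final offense level: 22.
Criminal history: 2 prior points → Category Minimal (0-4).
Level 22 falls in the 22 band.
Grid: Level 22 × Category Minimal = 37-43 months.

37-43 months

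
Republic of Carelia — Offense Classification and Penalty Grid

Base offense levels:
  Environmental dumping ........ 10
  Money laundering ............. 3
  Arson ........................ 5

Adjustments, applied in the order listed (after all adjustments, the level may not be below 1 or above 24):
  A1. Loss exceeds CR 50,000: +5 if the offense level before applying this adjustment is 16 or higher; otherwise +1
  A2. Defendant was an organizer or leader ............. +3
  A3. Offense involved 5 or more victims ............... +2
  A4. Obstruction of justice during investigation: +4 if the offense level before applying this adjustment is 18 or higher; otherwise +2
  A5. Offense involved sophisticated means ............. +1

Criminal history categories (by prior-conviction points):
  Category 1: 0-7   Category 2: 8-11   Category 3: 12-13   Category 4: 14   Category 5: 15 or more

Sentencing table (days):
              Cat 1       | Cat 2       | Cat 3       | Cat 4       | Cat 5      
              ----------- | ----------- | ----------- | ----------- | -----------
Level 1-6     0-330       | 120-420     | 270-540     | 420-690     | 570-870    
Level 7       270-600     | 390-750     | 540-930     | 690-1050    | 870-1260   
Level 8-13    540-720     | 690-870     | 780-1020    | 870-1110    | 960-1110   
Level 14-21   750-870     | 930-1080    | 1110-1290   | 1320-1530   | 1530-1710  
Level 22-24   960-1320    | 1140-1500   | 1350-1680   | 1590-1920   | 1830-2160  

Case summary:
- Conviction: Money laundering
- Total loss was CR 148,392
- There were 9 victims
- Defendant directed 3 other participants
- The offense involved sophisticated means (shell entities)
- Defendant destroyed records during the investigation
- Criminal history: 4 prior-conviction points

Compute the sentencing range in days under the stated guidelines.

540-720 days

Base offense level for money laundering: 3.
A1 applies (level before this adjustment is 3 < 16, so +1): 3 + 1 = 4.
A2 applies: 4 + 3 = 7.
A3 applies: 7 + 2 = 9.
A4 applies (level before this adjustment is 9 < 18, so +2): 9 + 2 = 11.
A5 applies: 11 + 1 = 12.
Final offense level: 12.
Criminal history: 4 prior points → Category 1 (0-7).
Level 12 falls in the 8-13 band.
Grid: Level 8-13 × Category 1 = 540-720 days.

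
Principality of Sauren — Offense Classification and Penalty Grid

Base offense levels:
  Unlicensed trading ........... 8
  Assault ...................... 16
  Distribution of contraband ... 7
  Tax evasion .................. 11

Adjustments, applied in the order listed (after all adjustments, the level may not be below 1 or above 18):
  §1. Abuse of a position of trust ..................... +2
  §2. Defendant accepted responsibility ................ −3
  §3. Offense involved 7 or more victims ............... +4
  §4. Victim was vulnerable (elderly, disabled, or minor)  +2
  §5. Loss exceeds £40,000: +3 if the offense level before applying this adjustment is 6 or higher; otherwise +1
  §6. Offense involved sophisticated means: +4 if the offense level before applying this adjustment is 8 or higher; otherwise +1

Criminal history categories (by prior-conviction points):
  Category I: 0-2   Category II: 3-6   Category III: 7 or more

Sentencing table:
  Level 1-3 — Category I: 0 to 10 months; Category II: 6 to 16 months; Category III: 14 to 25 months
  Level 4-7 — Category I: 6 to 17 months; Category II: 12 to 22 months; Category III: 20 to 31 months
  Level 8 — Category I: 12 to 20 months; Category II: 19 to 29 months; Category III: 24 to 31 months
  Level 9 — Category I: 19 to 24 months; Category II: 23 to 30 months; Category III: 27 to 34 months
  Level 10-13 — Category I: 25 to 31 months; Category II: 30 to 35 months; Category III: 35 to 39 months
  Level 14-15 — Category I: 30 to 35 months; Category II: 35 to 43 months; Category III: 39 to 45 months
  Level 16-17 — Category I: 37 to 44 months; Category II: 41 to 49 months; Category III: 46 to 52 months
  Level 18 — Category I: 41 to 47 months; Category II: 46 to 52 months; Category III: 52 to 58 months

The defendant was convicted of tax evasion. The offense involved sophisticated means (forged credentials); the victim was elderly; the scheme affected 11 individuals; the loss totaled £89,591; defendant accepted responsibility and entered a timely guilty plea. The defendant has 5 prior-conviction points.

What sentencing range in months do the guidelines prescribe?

46-52 months

Base offense level for tax evasion: 11.
§2 applies: 11 − 3 = 8.
§3 applies: 8 + 4 = 12.
§4 applies: 12 + 2 = 14.
§5 applies (level before this adjustment is 14 ≥ 6, so +3): 14 + 3 = 17.
§6 applies (level before this adjustment is 17 ≥ 8, so +4): 17 + 4 = 21.
Level 21 exceeds the maximum of 18; capped at 18.
Final offense level: 18.
Criminal history: 5 prior points → Category II (3-6).
Level 18 falls in the 18 band.
Grid: Level 18 × Category II = 46-52 months.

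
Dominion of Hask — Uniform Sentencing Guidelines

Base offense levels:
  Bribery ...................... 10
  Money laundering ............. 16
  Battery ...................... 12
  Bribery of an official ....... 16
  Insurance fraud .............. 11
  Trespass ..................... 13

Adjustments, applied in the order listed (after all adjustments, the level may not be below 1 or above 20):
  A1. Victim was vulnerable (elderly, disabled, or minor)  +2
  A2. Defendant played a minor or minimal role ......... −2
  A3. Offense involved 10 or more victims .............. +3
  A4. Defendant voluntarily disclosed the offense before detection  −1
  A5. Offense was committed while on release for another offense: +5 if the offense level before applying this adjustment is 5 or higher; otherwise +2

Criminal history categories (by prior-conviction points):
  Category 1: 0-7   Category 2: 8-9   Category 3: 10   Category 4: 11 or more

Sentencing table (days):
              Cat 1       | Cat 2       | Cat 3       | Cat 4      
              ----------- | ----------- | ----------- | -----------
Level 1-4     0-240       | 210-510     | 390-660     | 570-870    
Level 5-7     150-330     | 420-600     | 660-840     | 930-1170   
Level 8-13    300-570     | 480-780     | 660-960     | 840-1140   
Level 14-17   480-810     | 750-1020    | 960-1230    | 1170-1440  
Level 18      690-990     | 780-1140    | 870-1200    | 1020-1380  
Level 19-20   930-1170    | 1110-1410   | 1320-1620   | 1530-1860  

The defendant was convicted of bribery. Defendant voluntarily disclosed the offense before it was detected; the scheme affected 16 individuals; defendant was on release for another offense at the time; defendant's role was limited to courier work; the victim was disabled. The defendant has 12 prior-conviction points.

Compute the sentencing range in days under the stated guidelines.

1170-1440 days

Base offense level for bribery: 10.
A1 applies: 10 + 2 = 12.
A2 applies: 12 − 2 = 10.
A3 applies: 10 + 3 = 13.
A4 applies: 13 − 1 = 12.
A5 applies (level before this adjustment is 12 ≥ 5, so +5): 12 + 5 = 17.
Final offense level: 17.
Criminal history: 12 prior points → Category 4 (11+).
Level 17 falls in the 14-17 band.
Grid: Level 14-17 × Category 4 = 1170-1440 days.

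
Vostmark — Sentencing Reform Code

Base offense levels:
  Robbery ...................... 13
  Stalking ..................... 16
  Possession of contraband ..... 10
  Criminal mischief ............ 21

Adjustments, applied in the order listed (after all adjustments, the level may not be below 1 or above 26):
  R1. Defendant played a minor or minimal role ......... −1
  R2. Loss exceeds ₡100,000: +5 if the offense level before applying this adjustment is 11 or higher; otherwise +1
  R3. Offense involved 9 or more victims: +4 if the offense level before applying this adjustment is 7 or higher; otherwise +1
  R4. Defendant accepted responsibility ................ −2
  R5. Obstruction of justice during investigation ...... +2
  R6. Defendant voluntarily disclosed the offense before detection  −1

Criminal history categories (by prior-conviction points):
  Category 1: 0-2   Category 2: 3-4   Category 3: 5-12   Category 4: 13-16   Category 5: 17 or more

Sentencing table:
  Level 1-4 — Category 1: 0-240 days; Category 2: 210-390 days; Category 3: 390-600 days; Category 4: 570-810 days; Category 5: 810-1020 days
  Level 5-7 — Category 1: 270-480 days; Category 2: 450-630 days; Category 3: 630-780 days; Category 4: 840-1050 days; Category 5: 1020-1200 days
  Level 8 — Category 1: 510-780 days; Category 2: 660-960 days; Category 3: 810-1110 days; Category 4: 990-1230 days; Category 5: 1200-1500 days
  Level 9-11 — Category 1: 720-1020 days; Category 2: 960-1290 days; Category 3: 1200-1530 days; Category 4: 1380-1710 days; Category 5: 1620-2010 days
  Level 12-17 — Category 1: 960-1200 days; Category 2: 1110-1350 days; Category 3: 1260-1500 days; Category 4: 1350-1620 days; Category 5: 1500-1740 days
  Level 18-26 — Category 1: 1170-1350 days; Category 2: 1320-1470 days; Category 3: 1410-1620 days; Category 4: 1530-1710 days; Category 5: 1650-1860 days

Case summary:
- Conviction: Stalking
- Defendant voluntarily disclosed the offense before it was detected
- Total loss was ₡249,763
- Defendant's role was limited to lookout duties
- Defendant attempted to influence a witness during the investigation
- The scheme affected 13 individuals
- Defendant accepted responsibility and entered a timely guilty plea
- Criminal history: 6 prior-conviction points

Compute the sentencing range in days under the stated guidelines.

Base offense level for stalking: 16.
R1 applies: 16 − 1 = 15.
R2 applies (level before this adjustment is 15 ≥ 11, so +5): 15 + 5 = 20.
R3 applies (level before this adjustment is 20 ≥ 7, so +4): 20 + 4 = 24.
R4 applies: 24 − 2 = 22.
R5 applies: 22 + 2 = 24.
R6 applies: 24 − 1 = 23.
Final offense level: 23.
Criminal history: 6 prior points → Category 3 (5-12).
Level 23 falls in the 18-26 band.
Grid: Level 18-26 × Category 3 = 1410-1620 days.

1410-1620 days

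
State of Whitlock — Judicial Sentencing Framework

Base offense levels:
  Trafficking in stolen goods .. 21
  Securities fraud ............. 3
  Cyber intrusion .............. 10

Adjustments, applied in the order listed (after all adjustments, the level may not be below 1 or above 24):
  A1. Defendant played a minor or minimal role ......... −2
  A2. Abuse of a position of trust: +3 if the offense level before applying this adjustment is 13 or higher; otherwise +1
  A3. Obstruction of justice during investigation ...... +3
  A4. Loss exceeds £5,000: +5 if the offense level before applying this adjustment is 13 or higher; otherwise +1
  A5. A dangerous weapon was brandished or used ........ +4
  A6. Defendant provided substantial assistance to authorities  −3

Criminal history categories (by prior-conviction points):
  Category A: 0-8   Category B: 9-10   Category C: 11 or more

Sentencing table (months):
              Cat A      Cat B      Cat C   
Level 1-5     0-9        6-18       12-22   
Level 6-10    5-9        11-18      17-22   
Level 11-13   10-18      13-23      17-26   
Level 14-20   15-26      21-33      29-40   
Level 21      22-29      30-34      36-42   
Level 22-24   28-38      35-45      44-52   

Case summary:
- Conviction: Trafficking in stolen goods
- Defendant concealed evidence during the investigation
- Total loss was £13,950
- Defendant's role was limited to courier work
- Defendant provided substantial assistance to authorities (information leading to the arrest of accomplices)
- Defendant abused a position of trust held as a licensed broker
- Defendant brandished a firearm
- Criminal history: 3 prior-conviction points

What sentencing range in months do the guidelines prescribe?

Base offense level for trafficking in stolen goods: 21.
A1 applies: 21 − 2 = 19.
A2 applies (level before this adjustment is 19 ≥ 13, so +3): 19 + 3 = 22.
A3 applies: 22 + 3 = 25.
A4 applies (level before this adjustment is 25 ≥ 13, so +5): 25 + 5 = 30.
A5 applies: 30 + 4 = 34.
A6 applies: 34 − 3 = 31.
Level 31 exceeds the maximum of 24; capped at 24.
Final offense level: 24.
Criminal history: 3 prior points → Category A (0-8).
Level 24 falls in the 22-24 band.
Grid: Level 22-24 × Category A = 28-38 months.

28-38 months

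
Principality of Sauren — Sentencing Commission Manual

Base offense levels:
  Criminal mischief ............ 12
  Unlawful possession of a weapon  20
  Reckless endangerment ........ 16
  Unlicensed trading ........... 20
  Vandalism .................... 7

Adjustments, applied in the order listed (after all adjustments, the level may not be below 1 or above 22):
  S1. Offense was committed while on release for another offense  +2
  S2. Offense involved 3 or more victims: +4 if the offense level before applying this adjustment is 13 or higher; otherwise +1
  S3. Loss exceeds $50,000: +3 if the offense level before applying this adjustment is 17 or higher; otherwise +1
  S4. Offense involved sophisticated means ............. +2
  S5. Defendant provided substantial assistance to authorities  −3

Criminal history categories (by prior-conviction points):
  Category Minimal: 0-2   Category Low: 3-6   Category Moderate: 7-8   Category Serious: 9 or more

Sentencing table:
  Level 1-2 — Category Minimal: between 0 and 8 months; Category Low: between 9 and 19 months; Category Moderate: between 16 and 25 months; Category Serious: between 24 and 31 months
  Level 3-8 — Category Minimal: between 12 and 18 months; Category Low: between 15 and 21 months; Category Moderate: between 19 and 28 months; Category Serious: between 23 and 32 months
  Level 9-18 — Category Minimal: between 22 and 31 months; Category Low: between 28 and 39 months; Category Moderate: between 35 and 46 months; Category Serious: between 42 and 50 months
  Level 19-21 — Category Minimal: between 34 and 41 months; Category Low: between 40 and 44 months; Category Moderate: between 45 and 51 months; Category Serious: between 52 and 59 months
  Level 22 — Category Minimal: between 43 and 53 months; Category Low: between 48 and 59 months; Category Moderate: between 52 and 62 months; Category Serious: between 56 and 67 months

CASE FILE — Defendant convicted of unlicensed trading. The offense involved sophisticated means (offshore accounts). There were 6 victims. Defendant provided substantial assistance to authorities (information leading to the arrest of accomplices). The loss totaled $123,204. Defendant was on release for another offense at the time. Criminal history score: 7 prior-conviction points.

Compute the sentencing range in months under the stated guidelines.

Base offense level for unlicensed trading: 20.
S1 applies: 20 + 2 = 22.
S2 applies (level before this adjustment is 22 ≥ 13, so +4): 22 + 4 = 26.
S3 applies (level before this adjustment is 26 ≥ 17, so +3): 26 + 3 = 29.
S4 applies: 29 + 2 = 31.
S5 applies: 31 − 3 = 28.
Level 28 exceeds the maximum of 22; capped at 22.
Final offense level: 22.
Criminal history: 7 prior points → Category Moderate (7-8).
Level 22 falls in the 22 band.
Grid: Level 22 × Category Moderate = 52-62 months.

52-62 months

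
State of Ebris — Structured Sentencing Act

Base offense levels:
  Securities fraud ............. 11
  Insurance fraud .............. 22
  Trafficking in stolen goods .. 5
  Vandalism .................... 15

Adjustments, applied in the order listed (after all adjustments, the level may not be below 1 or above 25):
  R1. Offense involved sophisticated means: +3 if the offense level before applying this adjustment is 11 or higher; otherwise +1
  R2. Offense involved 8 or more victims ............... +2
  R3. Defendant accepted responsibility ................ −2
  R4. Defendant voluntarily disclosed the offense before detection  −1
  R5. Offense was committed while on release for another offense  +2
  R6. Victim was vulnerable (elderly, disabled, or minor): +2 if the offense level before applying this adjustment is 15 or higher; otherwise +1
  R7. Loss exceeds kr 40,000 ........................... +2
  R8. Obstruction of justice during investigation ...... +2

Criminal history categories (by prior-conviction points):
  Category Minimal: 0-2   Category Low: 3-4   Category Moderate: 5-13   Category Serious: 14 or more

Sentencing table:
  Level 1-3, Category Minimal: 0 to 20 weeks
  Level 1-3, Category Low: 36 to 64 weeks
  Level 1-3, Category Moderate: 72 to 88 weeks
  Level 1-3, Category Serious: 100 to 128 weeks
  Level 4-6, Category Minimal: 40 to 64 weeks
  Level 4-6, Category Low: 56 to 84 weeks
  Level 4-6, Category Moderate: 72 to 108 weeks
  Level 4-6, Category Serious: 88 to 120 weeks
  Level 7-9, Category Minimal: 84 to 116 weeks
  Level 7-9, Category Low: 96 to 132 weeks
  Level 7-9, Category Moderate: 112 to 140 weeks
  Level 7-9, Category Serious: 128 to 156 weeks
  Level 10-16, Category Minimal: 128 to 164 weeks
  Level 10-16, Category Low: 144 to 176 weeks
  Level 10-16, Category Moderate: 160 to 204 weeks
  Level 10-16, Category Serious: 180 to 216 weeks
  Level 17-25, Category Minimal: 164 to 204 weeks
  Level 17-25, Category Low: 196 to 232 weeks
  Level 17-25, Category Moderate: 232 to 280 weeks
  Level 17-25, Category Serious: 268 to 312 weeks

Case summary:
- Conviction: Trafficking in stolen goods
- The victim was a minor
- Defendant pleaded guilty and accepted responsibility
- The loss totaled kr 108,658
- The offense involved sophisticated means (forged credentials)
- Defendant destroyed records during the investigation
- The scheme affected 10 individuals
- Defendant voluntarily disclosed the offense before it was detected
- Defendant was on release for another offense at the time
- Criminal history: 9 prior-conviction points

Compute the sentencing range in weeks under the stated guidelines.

Base offense level for trafficking in stolen goods: 5.
R1 applies (level before this adjustment is 5 < 11, so +1): 5 + 1 = 6.
R2 applies: 6 + 2 = 8.
R3 applies: 8 − 2 = 6.
R4 applies: 6 − 1 = 5.
R5 applies: 5 + 2 = 7.
R6 applies (level before this adjustment is 7 < 15, so +1): 7 + 1 = 8.
R7 applies: 8 + 2 = 10.
R8 applies: 10 + 2 = 12.
Final offense level: 12.
Criminal history: 9 prior points → Category Moderate (5-13).
Level 12 falls in the 10-16 band.
Grid: Level 10-16 × Category Moderate = 160-204 weeks.

160-204 weeks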